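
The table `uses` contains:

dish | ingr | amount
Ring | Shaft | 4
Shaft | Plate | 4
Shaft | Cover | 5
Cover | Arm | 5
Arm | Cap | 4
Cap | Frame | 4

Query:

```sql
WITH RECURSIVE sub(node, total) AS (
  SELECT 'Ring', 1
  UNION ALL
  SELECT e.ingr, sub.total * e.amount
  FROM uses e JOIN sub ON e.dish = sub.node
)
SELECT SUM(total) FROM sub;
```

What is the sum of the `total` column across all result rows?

Base: (Ring, total=1).
Iteration 1: components of {Ring} -> Shaft = 1*4 = 4.
Iteration 2: components of {Shaft} -> Cover = 4*5 = 20, Plate = 4*4 = 16.
Iteration 3: components of {Cover,Plate} -> Arm = 20*5 = 100.
Iteration 4: components of {Arm} -> Cap = 100*4 = 400.
Iteration 5: components of {Cap} -> Frame = 400*4 = 1600.
Iteration 6: no further components; recursion stops.
SUM(total) = 1 + 4 + 16 + 20 + 100 + 400 + 1600 = 2141.

2141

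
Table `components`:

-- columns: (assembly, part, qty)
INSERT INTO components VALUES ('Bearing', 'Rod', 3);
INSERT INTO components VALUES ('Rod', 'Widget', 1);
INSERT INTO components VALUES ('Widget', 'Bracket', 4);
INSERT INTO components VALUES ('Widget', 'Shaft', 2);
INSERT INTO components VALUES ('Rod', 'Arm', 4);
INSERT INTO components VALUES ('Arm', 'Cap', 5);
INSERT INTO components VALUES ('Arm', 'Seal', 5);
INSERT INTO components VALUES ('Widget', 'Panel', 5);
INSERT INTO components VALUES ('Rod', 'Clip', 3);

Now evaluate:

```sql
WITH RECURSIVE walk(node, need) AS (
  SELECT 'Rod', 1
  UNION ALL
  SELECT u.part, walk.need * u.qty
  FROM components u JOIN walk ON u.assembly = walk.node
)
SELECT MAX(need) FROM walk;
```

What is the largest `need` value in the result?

20

Base: (Rod, need=1).
Iteration 1: components of {Rod} -> Arm = 1*4 = 4, Clip = 1*3 = 3, Widget = 1*1 = 1.
Iteration 2: components of {Arm,Clip,Widget} -> Bracket = 1*4 = 4, Cap = 4*5 = 20, Panel = 1*5 = 5, Seal = 4*5 = 20, Shaft = 1*2 = 2.
Iteration 3: no further components; recursion stops.
need values: 1, 1, 4, 3, 4, 2, 5, 20, 20; the maximum is 20.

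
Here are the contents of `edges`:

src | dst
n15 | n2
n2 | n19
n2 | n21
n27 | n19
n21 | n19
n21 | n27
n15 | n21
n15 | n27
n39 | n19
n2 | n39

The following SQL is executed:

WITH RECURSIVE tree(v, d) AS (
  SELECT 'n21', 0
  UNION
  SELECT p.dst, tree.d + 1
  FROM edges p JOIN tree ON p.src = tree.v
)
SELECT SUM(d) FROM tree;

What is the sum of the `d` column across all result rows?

4

Base: (n21, d=0).
Iteration 1: edges from {n21} -> (n19, d=1), (n27, d=1).
Iteration 2: edges from {n19,n27} -> (n19, d=2).
Iteration 3: no outgoing edges from {n19}; recursion stops.
SUM(d) = 0 + 1 + 1 + 2 = 4.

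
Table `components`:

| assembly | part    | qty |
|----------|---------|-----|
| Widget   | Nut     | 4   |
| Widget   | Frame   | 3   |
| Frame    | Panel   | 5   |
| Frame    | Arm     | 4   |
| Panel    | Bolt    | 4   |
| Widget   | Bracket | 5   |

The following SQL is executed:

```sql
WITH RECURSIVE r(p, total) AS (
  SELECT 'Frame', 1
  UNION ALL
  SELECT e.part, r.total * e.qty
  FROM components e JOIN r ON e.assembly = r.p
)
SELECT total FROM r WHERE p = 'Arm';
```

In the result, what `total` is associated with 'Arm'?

4

Base: (Frame, total=1).
Iteration 1: components of {Frame} -> Arm = 1*4 = 4, Panel = 1*5 = 5.
Iteration 2: components of {Arm,Panel} -> Bolt = 5*4 = 20.
Iteration 3: no further components; recursion stops.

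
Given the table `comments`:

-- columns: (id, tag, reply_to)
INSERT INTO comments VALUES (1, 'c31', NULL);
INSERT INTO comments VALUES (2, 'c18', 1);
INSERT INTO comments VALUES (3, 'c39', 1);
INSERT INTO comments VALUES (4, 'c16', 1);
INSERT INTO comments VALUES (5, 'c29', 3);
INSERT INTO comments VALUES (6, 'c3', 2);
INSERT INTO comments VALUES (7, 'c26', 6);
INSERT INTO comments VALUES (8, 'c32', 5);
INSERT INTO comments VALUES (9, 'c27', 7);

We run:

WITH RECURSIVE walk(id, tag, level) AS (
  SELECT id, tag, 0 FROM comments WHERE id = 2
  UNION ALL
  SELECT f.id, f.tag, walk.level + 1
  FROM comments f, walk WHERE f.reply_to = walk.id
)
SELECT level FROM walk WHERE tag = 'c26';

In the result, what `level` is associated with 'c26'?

Base: id=2 (c18) at level 0.
Iteration 1: rows with reply_to in {2} -> c3 (id 6, level 1).
Iteration 2: rows with reply_to in {6} -> c26 (id 7, level 2).
Iteration 3: rows with reply_to in {7} -> c27 (id 9, level 3).
Iteration 4: no rows with reply_to in {9}; recursion stops.

2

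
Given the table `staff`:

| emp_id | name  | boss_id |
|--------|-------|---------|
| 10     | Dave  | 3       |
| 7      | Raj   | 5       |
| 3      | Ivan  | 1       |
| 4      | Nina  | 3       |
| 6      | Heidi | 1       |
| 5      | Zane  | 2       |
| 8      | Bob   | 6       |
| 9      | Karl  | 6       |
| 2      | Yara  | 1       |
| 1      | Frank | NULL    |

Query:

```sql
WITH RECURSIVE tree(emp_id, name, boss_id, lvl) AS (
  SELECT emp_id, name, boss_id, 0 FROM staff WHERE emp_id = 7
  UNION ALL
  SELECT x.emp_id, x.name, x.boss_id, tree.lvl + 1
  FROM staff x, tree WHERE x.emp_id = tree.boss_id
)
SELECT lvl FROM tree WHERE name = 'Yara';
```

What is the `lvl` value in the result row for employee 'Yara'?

Base: emp_id=7 (Raj), boss_id=5, lvl 0.
Iteration 1: join on emp_id=5 -> Zane (id 5, boss_id=2, lvl 1).
Iteration 2: join on emp_id=2 -> Yara (id 2, boss_id=1, lvl 2).
Iteration 3: join on emp_id=1 -> Frank (id 1, boss_id=NULL, lvl 3).
Iteration 4: boss_id is NULL; no match; recursion stops.

2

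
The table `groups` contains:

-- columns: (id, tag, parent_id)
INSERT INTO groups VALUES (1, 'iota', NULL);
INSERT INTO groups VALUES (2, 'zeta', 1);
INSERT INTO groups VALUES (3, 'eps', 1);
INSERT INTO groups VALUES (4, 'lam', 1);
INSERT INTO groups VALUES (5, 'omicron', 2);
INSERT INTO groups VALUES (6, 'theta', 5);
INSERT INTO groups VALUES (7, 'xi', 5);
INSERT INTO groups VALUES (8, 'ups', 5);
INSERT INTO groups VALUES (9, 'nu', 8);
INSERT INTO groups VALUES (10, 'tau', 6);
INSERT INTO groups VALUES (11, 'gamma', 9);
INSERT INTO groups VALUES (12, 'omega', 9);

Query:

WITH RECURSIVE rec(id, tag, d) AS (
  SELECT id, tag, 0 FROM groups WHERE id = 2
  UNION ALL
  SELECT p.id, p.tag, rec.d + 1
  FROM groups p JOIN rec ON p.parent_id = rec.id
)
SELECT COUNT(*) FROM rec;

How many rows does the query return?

Base: id=2 (zeta) at d 0.
Iteration 1: rows with parent_id in {2} -> omicron (id 5, d 1).
Iteration 2: rows with parent_id in {5} -> theta (id 6, d 2), xi (id 7, d 2), ups (id 8, d 2).
Iteration 3: rows with parent_id in {6,7,8} -> nu (id 9, d 3), tau (id 10, d 3).
Iteration 4: rows with parent_id in {9,10} -> gamma (id 11, d 4), omega (id 12, d 4).
Iteration 5: no rows with parent_id in {11,12}; recursion stops.
Total rows emitted: 9.

9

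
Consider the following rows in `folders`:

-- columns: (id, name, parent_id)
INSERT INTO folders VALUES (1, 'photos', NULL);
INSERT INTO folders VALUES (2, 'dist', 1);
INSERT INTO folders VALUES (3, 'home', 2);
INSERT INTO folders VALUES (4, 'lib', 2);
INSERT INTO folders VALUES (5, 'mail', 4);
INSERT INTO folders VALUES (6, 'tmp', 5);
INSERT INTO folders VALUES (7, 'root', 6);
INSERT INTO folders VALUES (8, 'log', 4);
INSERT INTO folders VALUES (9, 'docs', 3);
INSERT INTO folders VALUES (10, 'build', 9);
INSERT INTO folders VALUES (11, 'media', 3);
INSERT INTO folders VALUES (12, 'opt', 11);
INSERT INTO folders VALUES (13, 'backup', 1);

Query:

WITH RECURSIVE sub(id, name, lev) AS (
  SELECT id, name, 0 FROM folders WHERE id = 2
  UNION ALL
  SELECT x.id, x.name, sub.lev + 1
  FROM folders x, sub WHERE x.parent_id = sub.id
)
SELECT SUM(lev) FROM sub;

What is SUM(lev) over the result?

23

Base: id=2 (dist) at lev 0.
Iteration 1: rows with parent_id in {2} -> home (id 3, lev 1), lib (id 4, lev 1).
Iteration 2: rows with parent_id in {3,4} -> mail (id 5, lev 2), log (id 8, lev 2), docs (id 9, lev 2), media (id 11, lev 2).
Iteration 3: rows with parent_id in {5,8,9,11} -> tmp (id 6, lev 3), build (id 10, lev 3), opt (id 12, lev 3).
Iteration 4: rows with parent_id in {6,10,12} -> root (id 7, lev 4).
Iteration 5: no rows with parent_id in {7}; recursion stops.
SUM(lev) = 0 + 1 + 1 + 2 + 2 + 2 + 2 + 3 + 3 + 3 + 4 = 23.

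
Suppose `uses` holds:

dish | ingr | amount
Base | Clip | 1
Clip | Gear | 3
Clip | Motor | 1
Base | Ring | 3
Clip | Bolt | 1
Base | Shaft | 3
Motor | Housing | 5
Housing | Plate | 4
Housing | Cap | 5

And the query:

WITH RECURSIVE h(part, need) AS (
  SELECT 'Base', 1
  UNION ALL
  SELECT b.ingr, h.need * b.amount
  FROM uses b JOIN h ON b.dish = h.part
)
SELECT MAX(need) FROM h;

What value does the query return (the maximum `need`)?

Base: (Base, need=1).
Iteration 1: components of {Base} -> Clip = 1*1 = 1, Ring = 1*3 = 3, Shaft = 1*3 = 3.
Iteration 2: components of {Clip,Ring,Shaft} -> Bolt = 1*1 = 1, Gear = 1*3 = 3, Motor = 1*1 = 1.
Iteration 3: components of {Bolt,Gear,Motor} -> Housing = 1*5 = 5.
Iteration 4: components of {Housing} -> Cap = 5*5 = 25, Plate = 5*4 = 20.
Iteration 5: no further components; recursion stops.
need values: 1, 1, 3, 3, 3, 1, 1, 5, 20, 25; the maximum is 25.

25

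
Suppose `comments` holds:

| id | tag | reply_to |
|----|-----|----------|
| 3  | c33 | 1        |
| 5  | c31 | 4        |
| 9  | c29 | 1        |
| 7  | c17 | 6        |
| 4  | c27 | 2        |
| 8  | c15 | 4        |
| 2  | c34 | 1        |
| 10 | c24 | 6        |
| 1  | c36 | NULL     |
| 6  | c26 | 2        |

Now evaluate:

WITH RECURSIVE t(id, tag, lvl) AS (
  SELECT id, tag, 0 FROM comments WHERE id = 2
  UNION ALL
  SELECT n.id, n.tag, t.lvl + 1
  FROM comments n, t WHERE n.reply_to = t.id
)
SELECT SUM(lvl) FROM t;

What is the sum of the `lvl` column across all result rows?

Base: id=2 (c34) at lvl 0.
Iteration 1: rows with reply_to in {2} -> c27 (id 4, lvl 1), c26 (id 6, lvl 1).
Iteration 2: rows with reply_to in {4,6} -> c31 (id 5, lvl 2), c17 (id 7, lvl 2), c15 (id 8, lvl 2), c24 (id 10, lvl 2).
Iteration 3: no rows with reply_to in {5,7,8,10}; recursion stops.
SUM(lvl) = 0 + 1 + 1 + 2 + 2 + 2 + 2 = 10.

10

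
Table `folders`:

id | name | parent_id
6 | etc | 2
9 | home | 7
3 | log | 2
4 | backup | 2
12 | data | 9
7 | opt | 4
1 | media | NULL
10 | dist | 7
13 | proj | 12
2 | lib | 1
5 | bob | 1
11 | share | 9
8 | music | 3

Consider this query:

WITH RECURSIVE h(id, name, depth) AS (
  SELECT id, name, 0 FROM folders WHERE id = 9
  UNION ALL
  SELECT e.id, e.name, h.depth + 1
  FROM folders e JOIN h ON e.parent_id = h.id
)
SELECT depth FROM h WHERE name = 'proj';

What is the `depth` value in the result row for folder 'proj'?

Base: id=9 (home) at depth 0.
Iteration 1: rows with parent_id in {9} -> share (id 11, depth 1), data (id 12, depth 1).
Iteration 2: rows with parent_id in {11,12} -> proj (id 13, depth 2).
Iteration 3: no rows with parent_id in {13}; recursion stops.

2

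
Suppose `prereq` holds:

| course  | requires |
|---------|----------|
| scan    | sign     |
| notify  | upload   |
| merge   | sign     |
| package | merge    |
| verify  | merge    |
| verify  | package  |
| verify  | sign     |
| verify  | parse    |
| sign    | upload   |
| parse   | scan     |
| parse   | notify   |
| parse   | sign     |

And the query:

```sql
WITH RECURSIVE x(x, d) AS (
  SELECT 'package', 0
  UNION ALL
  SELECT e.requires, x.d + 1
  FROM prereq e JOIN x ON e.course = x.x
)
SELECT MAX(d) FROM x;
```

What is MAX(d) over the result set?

3

Base: (package, d=0).
Iteration 1: edges from {package} -> (merge, d=1).
Iteration 2: edges from {merge} -> (sign, d=2).
Iteration 3: edges from {sign} -> (upload, d=3).
Iteration 4: no outgoing edges from {upload}; recursion stops.
d values: 0, 1, 2, 3; the maximum is 3.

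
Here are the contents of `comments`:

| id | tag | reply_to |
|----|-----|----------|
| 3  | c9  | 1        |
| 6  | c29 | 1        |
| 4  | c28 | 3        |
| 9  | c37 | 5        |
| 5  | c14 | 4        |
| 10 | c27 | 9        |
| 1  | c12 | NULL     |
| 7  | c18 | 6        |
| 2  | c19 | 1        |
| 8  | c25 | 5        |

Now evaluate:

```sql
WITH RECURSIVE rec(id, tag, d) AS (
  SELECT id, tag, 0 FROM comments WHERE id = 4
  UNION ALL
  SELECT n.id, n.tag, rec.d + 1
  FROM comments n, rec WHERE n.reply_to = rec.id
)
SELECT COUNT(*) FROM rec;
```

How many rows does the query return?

5

Base: id=4 (c28) at d 0.
Iteration 1: rows with reply_to in {4} -> c14 (id 5, d 1).
Iteration 2: rows with reply_to in {5} -> c25 (id 8, d 2), c37 (id 9, d 2).
Iteration 3: rows with reply_to in {8,9} -> c27 (id 10, d 3).
Iteration 4: no rows with reply_to in {10}; recursion stops.
Total rows emitted: 5.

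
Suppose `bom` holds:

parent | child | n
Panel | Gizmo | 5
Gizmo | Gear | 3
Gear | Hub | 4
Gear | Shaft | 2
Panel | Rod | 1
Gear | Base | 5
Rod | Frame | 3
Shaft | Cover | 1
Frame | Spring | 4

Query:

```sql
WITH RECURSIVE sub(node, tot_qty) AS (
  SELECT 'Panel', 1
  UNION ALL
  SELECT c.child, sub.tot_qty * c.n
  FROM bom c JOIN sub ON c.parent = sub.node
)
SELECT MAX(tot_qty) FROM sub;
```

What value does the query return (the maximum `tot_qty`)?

75

Base: (Panel, tot_qty=1).
Iteration 1: components of {Panel} -> Gizmo = 1*5 = 5, Rod = 1*1 = 1.
Iteration 2: components of {Gizmo,Rod} -> Frame = 1*3 = 3, Gear = 5*3 = 15.
Iteration 3: components of {Frame,Gear} -> Base = 15*5 = 75, Hub = 15*4 = 60, Shaft = 15*2 = 30, Spring = 3*4 = 12.
Iteration 4: components of {Base,Hub,Shaft,Spring} -> Cover = 30*1 = 30.
Iteration 5: no further components; recursion stops.
tot_qty values: 1, 5, 1, 15, 3, 60, 30, 75, 12, 30; the maximum is 75.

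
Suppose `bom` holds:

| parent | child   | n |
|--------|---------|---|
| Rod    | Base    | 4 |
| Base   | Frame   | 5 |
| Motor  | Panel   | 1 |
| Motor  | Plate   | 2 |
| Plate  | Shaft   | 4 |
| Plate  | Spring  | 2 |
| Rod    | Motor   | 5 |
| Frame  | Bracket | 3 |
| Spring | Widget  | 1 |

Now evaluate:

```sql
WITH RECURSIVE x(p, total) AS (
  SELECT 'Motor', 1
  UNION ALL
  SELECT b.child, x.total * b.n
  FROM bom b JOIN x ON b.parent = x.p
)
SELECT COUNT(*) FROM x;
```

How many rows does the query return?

6

Base: (Motor, total=1).
Iteration 1: components of {Motor} -> Panel = 1*1 = 1, Plate = 1*2 = 2.
Iteration 2: components of {Panel,Plate} -> Shaft = 2*4 = 8, Spring = 2*2 = 4.
Iteration 3: components of {Shaft,Spring} -> Widget = 4*1 = 4.
Iteration 4: no further components; recursion stops.
Total rows emitted: 6.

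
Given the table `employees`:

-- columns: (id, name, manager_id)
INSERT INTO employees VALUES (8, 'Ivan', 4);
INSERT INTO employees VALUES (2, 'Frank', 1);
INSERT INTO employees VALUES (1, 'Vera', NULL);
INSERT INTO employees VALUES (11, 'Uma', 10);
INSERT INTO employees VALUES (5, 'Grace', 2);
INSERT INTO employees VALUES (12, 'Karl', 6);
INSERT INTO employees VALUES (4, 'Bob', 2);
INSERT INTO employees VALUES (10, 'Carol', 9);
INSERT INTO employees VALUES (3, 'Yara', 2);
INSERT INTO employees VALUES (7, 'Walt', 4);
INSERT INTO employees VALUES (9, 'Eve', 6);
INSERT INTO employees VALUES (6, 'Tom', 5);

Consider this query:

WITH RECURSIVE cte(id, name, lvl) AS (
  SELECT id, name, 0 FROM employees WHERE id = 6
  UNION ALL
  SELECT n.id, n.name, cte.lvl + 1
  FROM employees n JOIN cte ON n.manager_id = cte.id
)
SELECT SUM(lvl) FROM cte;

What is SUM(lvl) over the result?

7

Base: id=6 (Tom) at lvl 0.
Iteration 1: rows with manager_id in {6} -> Eve (id 9, lvl 1), Karl (id 12, lvl 1).
Iteration 2: rows with manager_id in {9,12} -> Carol (id 10, lvl 2).
Iteration 3: rows with manager_id in {10} -> Uma (id 11, lvl 3).
Iteration 4: no rows with manager_id in {11}; recursion stops.
SUM(lvl) = 0 + 1 + 1 + 2 + 3 = 7.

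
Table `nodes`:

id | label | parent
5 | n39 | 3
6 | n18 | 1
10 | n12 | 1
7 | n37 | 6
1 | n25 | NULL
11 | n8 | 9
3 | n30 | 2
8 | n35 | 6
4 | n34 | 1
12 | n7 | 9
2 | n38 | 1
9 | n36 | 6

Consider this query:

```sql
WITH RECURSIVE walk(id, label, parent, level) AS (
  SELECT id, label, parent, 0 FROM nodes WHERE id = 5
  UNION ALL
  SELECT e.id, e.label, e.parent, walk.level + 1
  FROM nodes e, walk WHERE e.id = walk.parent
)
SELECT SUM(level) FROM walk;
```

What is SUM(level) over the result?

Base: id=5 (n39), parent=3, level 0.
Iteration 1: join on id=3 -> n30 (id 3, parent=2, level 1).
Iteration 2: join on id=2 -> n38 (id 2, parent=1, level 2).
Iteration 3: join on id=1 -> n25 (id 1, parent=NULL, level 3).
Iteration 4: parent is NULL; no match; recursion stops.
SUM(level) = 0 + 1 + 2 + 3 = 6.

6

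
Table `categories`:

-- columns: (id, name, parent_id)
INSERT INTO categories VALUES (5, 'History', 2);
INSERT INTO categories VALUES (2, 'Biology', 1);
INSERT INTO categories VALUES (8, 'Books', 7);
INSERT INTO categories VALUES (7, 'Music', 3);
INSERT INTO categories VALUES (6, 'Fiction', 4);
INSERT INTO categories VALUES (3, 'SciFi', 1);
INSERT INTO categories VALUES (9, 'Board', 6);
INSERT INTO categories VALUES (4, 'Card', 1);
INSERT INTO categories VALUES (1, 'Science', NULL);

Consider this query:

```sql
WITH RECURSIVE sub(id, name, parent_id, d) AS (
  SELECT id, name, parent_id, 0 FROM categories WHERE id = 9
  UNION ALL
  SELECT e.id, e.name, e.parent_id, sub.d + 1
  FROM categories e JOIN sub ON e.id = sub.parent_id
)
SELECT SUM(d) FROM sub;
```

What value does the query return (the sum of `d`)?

6

Base: id=9 (Board), parent_id=6, d 0.
Iteration 1: join on id=6 -> Fiction (id 6, parent_id=4, d 1).
Iteration 2: join on id=4 -> Card (id 4, parent_id=1, d 2).
Iteration 3: join on id=1 -> Science (id 1, parent_id=NULL, d 3).
Iteration 4: parent_id is NULL; no match; recursion stops.
SUM(d) = 0 + 1 + 2 + 3 = 6.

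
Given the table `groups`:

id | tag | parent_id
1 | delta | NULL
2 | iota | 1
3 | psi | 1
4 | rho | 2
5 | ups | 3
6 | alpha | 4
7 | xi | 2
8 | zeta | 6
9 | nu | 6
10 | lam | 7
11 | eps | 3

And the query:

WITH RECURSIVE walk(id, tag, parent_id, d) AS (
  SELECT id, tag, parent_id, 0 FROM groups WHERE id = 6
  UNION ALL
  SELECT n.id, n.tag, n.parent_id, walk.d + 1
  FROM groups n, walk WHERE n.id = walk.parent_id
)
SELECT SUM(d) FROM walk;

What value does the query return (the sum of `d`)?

6

Base: id=6 (alpha), parent_id=4, d 0.
Iteration 1: join on id=4 -> rho (id 4, parent_id=2, d 1).
Iteration 2: join on id=2 -> iota (id 2, parent_id=1, d 2).
Iteration 3: join on id=1 -> delta (id 1, parent_id=NULL, d 3).
Iteration 4: parent_id is NULL; no match; recursion stops.
SUM(d) = 0 + 1 + 2 + 3 = 6.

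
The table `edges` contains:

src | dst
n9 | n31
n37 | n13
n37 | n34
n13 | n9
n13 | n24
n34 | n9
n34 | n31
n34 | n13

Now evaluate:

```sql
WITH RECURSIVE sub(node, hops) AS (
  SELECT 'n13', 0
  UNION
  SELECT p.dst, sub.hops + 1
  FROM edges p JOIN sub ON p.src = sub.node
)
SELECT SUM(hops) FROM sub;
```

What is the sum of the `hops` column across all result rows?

Base: (n13, hops=0).
Iteration 1: edges from {n13} -> (n24, hops=1), (n9, hops=1).
Iteration 2: edges from {n24,n9} -> (n31, hops=2).
Iteration 3: no outgoing edges from {n31}; recursion stops.
SUM(hops) = 0 + 1 + 1 + 2 = 4.

4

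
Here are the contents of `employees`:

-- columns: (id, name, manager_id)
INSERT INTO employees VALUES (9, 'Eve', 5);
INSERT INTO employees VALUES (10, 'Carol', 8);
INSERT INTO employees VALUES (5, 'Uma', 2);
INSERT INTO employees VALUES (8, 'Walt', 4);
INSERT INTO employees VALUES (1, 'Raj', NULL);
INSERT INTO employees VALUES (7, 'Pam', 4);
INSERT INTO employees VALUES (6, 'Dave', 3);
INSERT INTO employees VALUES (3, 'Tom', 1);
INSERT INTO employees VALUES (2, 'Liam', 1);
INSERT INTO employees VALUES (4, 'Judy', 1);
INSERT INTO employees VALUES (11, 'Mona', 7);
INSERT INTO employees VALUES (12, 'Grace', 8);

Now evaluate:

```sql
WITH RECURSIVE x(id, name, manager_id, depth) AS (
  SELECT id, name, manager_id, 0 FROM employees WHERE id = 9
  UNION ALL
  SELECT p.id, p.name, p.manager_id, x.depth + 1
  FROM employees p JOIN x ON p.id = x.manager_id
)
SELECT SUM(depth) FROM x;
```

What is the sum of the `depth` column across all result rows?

6

Base: id=9 (Eve), manager_id=5, depth 0.
Iteration 1: join on id=5 -> Uma (id 5, manager_id=2, depth 1).
Iteration 2: join on id=2 -> Liam (id 2, manager_id=1, depth 2).
Iteration 3: join on id=1 -> Raj (id 1, manager_id=NULL, depth 3).
Iteration 4: manager_id is NULL; no match; recursion stops.
SUM(depth) = 0 + 1 + 2 + 3 = 6.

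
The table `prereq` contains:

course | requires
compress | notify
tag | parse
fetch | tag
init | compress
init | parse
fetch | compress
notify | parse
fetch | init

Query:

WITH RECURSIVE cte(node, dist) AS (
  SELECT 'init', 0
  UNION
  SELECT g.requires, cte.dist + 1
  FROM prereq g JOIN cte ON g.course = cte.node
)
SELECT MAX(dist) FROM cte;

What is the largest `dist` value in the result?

Base: (init, dist=0).
Iteration 1: edges from {init} -> (compress, dist=1), (parse, dist=1).
Iteration 2: edges from {compress,parse} -> (notify, dist=2).
Iteration 3: edges from {notify} -> (parse, dist=3).
Iteration 4: no outgoing edges from {parse}; recursion stops.
dist values: 0, 1, 1, 2, 3; the maximum is 3.

3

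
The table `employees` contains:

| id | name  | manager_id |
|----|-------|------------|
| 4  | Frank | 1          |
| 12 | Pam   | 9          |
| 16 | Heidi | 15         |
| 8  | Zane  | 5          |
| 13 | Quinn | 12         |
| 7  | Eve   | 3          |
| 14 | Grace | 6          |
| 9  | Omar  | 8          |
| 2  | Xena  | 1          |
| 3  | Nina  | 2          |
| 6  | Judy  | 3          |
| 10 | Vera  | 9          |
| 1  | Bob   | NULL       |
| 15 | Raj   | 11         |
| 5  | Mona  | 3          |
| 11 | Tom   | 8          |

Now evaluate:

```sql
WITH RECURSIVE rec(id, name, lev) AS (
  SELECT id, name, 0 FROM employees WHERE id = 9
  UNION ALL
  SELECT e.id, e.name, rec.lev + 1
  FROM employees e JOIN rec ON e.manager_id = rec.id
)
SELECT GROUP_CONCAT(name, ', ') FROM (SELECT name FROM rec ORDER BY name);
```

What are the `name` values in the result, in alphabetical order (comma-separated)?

Omar, Pam, Quinn, Vera

Base: id=9 (Omar) at lev 0.
Iteration 1: rows with manager_id in {9} -> Vera (id 10, lev 1), Pam (id 12, lev 1).
Iteration 2: rows with manager_id in {10,12} -> Quinn (id 13, lev 2).
Iteration 3: no rows with manager_id in {13}; recursion stops.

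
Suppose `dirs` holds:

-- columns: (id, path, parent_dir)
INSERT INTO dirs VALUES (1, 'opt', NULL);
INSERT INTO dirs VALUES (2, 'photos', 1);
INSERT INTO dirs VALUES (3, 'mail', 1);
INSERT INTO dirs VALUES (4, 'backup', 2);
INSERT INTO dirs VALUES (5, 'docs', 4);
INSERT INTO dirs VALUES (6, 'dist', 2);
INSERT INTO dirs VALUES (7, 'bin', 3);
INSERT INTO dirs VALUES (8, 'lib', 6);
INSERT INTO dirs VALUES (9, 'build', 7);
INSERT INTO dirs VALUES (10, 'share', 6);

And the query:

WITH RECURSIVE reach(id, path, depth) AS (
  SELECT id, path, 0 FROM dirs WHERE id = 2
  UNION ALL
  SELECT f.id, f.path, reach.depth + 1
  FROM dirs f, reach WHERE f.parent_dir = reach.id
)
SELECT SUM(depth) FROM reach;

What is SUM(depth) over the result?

8

Base: id=2 (photos) at depth 0.
Iteration 1: rows with parent_dir in {2} -> backup (id 4, depth 1), dist (id 6, depth 1).
Iteration 2: rows with parent_dir in {4,6} -> docs (id 5, depth 2), lib (id 8, depth 2), share (id 10, depth 2).
Iteration 3: no rows with parent_dir in {5,8,10}; recursion stops.
SUM(depth) = 0 + 1 + 1 + 2 + 2 + 2 = 8.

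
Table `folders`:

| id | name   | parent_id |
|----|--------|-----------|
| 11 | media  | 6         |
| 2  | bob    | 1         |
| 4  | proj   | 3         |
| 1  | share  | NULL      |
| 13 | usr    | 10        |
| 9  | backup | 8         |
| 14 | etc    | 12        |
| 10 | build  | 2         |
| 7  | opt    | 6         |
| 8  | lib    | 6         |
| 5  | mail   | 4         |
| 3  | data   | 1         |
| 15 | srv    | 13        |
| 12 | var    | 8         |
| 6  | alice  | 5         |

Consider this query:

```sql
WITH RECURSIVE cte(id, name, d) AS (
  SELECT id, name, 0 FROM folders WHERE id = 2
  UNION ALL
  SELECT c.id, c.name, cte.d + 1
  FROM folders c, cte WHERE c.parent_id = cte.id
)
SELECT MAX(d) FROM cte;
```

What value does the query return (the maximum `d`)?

Base: id=2 (bob) at d 0.
Iteration 1: rows with parent_id in {2} -> build (id 10, d 1).
Iteration 2: rows with parent_id in {10} -> usr (id 13, d 2).
Iteration 3: rows with parent_id in {13} -> srv (id 15, d 3).
Iteration 4: no rows with parent_id in {15}; recursion stops.
d values: 0, 1, 2, 3; the maximum is 3.

3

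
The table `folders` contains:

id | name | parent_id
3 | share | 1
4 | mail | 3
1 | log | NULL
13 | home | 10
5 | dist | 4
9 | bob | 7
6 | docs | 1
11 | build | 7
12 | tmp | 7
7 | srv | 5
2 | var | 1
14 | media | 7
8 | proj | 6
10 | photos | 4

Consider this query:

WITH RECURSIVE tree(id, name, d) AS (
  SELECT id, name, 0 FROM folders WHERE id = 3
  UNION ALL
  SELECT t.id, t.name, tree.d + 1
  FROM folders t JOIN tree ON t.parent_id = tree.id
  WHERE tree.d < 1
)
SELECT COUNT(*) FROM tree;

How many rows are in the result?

2

Base: id=3 (share) at d 0.
Iteration 1: rows with parent_id in {3} -> mail (id 4, d 1).
Iteration 2: d < 1 fails for all current rows; recursion stops.
Total rows emitted: 2.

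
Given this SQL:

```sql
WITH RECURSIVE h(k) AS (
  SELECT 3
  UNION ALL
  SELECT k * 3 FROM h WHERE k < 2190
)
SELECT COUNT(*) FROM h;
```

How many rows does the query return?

Base: k=3.
Iteration 1: 3 < 2190 holds -> k = 3 * 3 = 9.
Iteration 2: 9 < 2190 holds -> k = 9 * 3 = 27.
Iteration 3: 27 < 2190 holds -> k = 27 * 3 = 81.
Iteration 4: 81 < 2190 holds -> k = 81 * 3 = 243.
Iteration 5: 243 < 2190 holds -> k = 243 * 3 = 729.
Iteration 6: 729 < 2190 holds -> k = 729 * 3 = 2187.
Iteration 7: 2187 < 2190 holds -> k = 2187 * 3 = 6561.
Iteration 8: 6561 < 2190 fails; recursion stops.
Total rows emitted: 8.

8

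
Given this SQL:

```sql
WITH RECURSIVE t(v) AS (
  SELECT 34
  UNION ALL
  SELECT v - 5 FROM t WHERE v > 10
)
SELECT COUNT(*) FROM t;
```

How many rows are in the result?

Base: v=34.
Iteration 1: 34 > 10 holds -> v = 34 - 5 = 29.
Iteration 2: 29 > 10 holds -> v = 29 - 5 = 24.
Iteration 3: 24 > 10 holds -> v = 24 - 5 = 19.
Iteration 4: 19 > 10 holds -> v = 19 - 5 = 14.
Iteration 5: 14 > 10 holds -> v = 14 - 5 = 9.
Iteration 6: 9 > 10 fails; recursion stops.
Total rows emitted: 6.

6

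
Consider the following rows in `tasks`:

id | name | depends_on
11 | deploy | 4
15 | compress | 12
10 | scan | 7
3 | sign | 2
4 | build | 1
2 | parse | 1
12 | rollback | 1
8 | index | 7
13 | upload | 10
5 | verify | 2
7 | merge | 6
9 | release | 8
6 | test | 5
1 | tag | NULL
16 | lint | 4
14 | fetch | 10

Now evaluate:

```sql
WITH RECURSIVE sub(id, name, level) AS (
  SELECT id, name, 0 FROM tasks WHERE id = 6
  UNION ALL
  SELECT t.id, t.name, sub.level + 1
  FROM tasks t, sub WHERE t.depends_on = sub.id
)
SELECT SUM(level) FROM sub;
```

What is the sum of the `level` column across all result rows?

14

Base: id=6 (test) at level 0.
Iteration 1: rows with depends_on in {6} -> merge (id 7, level 1).
Iteration 2: rows with depends_on in {7} -> index (id 8, level 2), scan (id 10, level 2).
Iteration 3: rows with depends_on in {8,10} -> release (id 9, level 3), upload (id 13, level 3), fetch (id 14, level 3).
Iteration 4: no rows with depends_on in {9,13,14}; recursion stops.
SUM(level) = 0 + 1 + 2 + 2 + 3 + 3 + 3 = 14.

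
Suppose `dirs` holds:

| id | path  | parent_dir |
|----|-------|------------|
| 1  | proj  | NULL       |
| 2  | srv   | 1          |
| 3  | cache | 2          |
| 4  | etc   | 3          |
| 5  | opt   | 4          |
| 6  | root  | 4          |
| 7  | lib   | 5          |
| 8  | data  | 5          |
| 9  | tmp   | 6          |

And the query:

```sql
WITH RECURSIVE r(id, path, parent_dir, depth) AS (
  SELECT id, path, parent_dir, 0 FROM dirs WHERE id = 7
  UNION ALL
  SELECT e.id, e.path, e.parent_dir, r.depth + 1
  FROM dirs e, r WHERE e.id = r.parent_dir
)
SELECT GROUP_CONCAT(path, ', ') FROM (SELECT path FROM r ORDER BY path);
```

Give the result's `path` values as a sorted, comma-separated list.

Base: id=7 (lib), parent_dir=5, depth 0.
Iteration 1: join on id=5 -> opt (id 5, parent_dir=4, depth 1).
Iteration 2: join on id=4 -> etc (id 4, parent_dir=3, depth 2).
Iteration 3: join on id=3 -> cache (id 3, parent_dir=2, depth 3).
Iteration 4: join on id=2 -> srv (id 2, parent_dir=1, depth 4).
Iteration 5: join on id=1 -> proj (id 1, parent_dir=NULL, depth 5).
Iteration 6: parent_dir is NULL; no match; recursion stops.

cache, etc, lib, opt, proj, srv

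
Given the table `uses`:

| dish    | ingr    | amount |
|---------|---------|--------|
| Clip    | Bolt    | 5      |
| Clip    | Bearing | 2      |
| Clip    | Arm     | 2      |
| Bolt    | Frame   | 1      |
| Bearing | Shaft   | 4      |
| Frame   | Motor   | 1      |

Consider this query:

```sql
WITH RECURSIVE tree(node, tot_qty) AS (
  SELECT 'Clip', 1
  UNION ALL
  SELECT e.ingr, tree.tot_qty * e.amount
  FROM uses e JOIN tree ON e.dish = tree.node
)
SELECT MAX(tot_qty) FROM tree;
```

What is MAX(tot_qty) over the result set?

8

Base: (Clip, tot_qty=1).
Iteration 1: components of {Clip} -> Arm = 1*2 = 2, Bearing = 1*2 = 2, Bolt = 1*5 = 5.
Iteration 2: components of {Arm,Bearing,Bolt} -> Frame = 5*1 = 5, Shaft = 2*4 = 8.
Iteration 3: components of {Frame,Shaft} -> Motor = 5*1 = 5.
Iteration 4: no further components; recursion stops.
tot_qty values: 1, 5, 2, 2, 5, 8, 5; the maximum is 8.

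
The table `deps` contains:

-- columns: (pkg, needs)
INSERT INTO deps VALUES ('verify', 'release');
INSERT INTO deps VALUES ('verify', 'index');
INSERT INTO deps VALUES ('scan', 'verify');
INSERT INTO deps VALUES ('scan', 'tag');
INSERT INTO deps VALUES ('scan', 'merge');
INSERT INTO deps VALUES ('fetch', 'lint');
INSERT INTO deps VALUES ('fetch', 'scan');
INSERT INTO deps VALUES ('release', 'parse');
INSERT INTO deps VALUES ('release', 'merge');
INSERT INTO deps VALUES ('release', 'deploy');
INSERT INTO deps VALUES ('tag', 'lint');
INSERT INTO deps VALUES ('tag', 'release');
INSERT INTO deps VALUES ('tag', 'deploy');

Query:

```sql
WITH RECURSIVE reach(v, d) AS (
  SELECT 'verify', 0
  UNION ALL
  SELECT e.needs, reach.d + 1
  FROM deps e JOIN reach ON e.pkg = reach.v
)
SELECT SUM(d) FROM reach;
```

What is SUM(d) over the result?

Base: (verify, d=0).
Iteration 1: edges from {verify} -> (index, d=1), (release, d=1).
Iteration 2: edges from {index,release} -> (deploy, d=2), (merge, d=2), (parse, d=2).
Iteration 3: no outgoing edges from {deploy,merge,parse}; recursion stops.
SUM(d) = 0 + 1 + 1 + 2 + 2 + 2 = 8.

8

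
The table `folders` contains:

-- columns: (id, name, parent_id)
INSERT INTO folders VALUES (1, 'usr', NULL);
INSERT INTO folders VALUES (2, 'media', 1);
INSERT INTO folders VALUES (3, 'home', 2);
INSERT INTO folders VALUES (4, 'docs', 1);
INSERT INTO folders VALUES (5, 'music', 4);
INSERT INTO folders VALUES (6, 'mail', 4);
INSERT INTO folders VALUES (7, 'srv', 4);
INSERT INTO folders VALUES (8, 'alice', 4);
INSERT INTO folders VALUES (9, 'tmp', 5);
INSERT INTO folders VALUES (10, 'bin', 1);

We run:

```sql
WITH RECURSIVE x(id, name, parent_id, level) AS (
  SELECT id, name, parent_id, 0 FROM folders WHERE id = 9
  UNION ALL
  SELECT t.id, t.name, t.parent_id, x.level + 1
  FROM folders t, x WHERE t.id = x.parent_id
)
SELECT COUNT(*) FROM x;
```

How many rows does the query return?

4

Base: id=9 (tmp), parent_id=5, level 0.
Iteration 1: join on id=5 -> music (id 5, parent_id=4, level 1).
Iteration 2: join on id=4 -> docs (id 4, parent_id=1, level 2).
Iteration 3: join on id=1 -> usr (id 1, parent_id=NULL, level 3).
Iteration 4: parent_id is NULL; no match; recursion stops.
Total rows emitted: 4.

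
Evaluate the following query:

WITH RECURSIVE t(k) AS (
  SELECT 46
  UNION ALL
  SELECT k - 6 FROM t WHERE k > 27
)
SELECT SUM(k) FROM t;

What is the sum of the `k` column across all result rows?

Base: k=46.
Iteration 1: 46 > 27 holds -> k = 46 - 6 = 40.
Iteration 2: 40 > 27 holds -> k = 40 - 6 = 34.
Iteration 3: 34 > 27 holds -> k = 34 - 6 = 28.
Iteration 4: 28 > 27 holds -> k = 28 - 6 = 22.
Iteration 5: 22 > 27 fails; recursion stops.
SUM(k) = 46 + 40 + 34 + 28 + 22 = 170.

170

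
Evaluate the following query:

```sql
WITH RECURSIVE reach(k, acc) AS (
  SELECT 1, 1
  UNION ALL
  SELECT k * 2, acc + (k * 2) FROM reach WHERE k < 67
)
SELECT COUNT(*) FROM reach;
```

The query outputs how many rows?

Base: k=1, acc=1.
Iteration 1: 1 < 67 holds -> k = 1 * 2 = 2, acc = 1 + 2 = 3.
Iteration 2: 2 < 67 holds -> k = 2 * 2 = 4, acc = 3 + 4 = 7.
Iteration 3: 4 < 67 holds -> k = 4 * 2 = 8, acc = 7 + 8 = 15.
Iteration 4: 8 < 67 holds -> k = 8 * 2 = 16, acc = 15 + 16 = 31.
Iteration 5: 16 < 67 holds -> k = 16 * 2 = 32, acc = 31 + 32 = 63.
Iteration 6: 32 < 67 holds -> k = 32 * 2 = 64, acc = 63 + 64 = 127.
Iteration 7: 64 < 67 holds -> k = 64 * 2 = 128, acc = 127 + 128 = 255.
Iteration 8: 128 < 67 fails; recursion stops.
Total rows emitted: 8.

8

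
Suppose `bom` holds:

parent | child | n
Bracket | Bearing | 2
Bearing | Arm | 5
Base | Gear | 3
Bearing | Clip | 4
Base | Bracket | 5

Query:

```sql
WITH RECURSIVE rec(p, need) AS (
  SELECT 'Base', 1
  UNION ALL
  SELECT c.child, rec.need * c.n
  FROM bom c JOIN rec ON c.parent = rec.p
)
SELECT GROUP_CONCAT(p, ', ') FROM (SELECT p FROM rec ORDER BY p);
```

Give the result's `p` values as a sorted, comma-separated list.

Arm, Base, Bearing, Bracket, Clip, Gear

Base: (Base, need=1).
Iteration 1: components of {Base} -> Bracket = 1*5 = 5, Gear = 1*3 = 3.
Iteration 2: components of {Bracket,Gear} -> Bearing = 5*2 = 10.
Iteration 3: components of {Bearing} -> Arm = 10*5 = 50, Clip = 10*4 = 40.
Iteration 4: no further components; recursion stops.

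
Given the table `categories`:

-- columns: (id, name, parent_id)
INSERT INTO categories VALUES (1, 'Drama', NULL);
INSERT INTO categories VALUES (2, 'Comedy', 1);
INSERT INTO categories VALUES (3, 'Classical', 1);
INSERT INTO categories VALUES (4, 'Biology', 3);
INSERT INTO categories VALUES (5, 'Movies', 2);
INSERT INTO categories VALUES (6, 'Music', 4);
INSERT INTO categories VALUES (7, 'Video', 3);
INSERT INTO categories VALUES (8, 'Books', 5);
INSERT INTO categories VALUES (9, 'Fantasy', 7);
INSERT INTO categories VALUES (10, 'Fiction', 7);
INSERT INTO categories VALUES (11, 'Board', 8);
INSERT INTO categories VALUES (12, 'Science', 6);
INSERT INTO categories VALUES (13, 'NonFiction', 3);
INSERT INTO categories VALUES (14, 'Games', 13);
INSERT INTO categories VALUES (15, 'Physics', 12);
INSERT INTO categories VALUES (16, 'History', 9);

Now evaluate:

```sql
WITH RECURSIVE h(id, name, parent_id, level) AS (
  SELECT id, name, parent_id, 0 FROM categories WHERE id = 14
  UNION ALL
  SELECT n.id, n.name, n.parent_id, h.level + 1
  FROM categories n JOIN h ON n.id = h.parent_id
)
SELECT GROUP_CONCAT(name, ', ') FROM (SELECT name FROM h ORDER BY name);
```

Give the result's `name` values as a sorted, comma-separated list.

Base: id=14 (Games), parent_id=13, level 0.
Iteration 1: join on id=13 -> NonFiction (id 13, parent_id=3, level 1).
Iteration 2: join on id=3 -> Classical (id 3, parent_id=1, level 2).
Iteration 3: join on id=1 -> Drama (id 1, parent_id=NULL, level 3).
Iteration 4: parent_id is NULL; no match; recursion stops.

Classical, Drama, Games, NonFiction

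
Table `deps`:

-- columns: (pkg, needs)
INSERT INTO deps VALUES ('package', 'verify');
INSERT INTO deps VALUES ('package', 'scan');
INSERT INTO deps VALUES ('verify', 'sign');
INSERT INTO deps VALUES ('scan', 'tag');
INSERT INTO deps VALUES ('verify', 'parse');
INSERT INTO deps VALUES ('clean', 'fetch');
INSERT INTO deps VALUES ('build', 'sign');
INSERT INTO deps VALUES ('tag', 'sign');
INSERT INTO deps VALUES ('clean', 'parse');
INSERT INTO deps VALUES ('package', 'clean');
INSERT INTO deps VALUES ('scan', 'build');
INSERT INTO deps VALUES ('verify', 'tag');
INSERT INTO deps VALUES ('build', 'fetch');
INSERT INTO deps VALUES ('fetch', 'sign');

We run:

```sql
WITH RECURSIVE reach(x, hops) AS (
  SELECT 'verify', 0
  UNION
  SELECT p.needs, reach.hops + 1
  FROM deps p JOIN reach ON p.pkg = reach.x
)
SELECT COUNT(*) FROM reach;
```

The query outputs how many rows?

Base: (verify, hops=0).
Iteration 1: edges from {verify} -> (parse, hops=1), (sign, hops=1), (tag, hops=1).
Iteration 2: edges from {parse,sign,tag} -> (sign, hops=2).
Iteration 3: no outgoing edges from {sign}; recursion stops.
Total rows emitted: 5.

5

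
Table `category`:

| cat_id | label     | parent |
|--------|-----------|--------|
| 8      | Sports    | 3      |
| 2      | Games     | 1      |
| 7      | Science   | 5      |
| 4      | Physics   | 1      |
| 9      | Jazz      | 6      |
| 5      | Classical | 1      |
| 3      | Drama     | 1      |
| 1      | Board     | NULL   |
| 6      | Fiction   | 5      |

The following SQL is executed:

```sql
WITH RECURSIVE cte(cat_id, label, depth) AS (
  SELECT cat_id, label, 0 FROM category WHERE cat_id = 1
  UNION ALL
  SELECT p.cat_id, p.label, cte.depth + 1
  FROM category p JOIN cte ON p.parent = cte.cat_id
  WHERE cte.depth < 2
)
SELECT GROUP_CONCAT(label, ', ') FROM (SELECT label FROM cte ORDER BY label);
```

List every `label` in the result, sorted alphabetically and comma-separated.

Base: cat_id=1 (Board) at depth 0.
Iteration 1: rows with parent in {1} -> Games (id 2, depth 1), Drama (id 3, depth 1), Physics (id 4, depth 1), Classical (id 5, depth 1).
Iteration 2: rows with parent in {2,3,4,5} -> Fiction (id 6, depth 2), Science (id 7, depth 2), Sports (id 8, depth 2).
Iteration 3: depth < 2 fails for all current rows; recursion stops.

Board, Classical, Drama, Fiction, Games, Physics, Science, Sports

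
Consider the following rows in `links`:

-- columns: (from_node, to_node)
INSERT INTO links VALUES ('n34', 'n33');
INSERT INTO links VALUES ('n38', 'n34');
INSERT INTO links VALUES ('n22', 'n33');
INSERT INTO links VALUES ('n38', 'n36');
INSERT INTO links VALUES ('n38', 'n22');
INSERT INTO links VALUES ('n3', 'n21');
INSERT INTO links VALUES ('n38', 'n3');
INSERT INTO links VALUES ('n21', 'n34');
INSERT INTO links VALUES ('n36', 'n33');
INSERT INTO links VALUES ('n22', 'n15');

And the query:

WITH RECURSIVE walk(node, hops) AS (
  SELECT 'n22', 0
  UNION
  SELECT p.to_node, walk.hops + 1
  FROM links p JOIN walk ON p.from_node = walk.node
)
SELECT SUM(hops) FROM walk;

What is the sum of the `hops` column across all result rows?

2

Base: (n22, hops=0).
Iteration 1: edges from {n22} -> (n15, hops=1), (n33, hops=1).
Iteration 2: no outgoing edges from {n15,n33}; recursion stops.
SUM(hops) = 0 + 1 + 1 = 2.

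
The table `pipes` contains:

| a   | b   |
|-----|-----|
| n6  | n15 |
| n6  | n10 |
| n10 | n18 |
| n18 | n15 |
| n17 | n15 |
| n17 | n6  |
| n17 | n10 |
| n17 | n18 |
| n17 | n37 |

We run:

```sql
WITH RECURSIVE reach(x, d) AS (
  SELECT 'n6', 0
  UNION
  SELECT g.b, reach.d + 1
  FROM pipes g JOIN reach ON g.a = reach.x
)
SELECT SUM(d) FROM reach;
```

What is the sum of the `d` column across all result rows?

7

Base: (n6, d=0).
Iteration 1: edges from {n6} -> (n10, d=1), (n15, d=1).
Iteration 2: edges from {n10,n15} -> (n18, d=2).
Iteration 3: edges from {n18} -> (n15, d=3).
Iteration 4: no outgoing edges from {n15}; recursion stops.
SUM(d) = 0 + 1 + 1 + 2 + 3 = 7.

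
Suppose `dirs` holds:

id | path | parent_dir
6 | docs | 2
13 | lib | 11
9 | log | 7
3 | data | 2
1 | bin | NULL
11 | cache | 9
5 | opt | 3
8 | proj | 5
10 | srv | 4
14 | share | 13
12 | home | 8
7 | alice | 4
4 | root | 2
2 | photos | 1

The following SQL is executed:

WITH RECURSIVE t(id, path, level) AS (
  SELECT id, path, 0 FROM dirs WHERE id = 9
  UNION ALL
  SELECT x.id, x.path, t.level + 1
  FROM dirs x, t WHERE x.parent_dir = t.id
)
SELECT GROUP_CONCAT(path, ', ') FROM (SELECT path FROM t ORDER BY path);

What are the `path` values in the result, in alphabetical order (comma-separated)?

Base: id=9 (log) at level 0.
Iteration 1: rows with parent_dir in {9} -> cache (id 11, level 1).
Iteration 2: rows with parent_dir in {11} -> lib (id 13, level 2).
Iteration 3: rows with parent_dir in {13} -> share (id 14, level 3).
Iteration 4: no rows with parent_dir in {14}; recursion stops.

cache, lib, log, share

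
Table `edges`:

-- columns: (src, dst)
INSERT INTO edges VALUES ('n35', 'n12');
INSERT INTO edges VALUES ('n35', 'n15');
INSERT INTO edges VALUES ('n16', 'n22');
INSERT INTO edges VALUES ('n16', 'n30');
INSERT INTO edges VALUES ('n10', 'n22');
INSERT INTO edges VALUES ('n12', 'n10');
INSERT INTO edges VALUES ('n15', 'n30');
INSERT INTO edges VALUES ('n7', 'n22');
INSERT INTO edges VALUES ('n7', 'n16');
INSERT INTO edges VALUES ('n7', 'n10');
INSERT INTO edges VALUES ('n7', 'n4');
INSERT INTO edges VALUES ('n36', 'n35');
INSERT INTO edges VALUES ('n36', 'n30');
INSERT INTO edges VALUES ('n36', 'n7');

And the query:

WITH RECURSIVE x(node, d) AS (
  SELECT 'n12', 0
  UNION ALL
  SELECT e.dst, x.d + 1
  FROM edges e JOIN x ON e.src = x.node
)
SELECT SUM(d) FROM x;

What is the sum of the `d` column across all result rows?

Base: (n12, d=0).
Iteration 1: edges from {n12} -> (n10, d=1).
Iteration 2: edges from {n10} -> (n22, d=2).
Iteration 3: no outgoing edges from {n22}; recursion stops.
SUM(d) = 0 + 1 + 2 = 3.

3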